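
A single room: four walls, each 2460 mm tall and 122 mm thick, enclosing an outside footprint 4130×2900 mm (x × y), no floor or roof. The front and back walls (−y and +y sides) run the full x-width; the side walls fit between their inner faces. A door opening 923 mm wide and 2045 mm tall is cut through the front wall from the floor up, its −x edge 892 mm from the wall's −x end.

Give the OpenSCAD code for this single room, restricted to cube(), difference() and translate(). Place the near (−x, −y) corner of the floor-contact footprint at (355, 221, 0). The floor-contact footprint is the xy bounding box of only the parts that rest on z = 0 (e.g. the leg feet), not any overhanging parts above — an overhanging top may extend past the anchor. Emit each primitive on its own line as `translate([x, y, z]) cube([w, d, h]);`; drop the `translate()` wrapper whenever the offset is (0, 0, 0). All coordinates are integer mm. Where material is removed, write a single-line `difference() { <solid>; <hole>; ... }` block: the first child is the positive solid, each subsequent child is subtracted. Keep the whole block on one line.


difference() { translate([355, 221, 0]) cube([4130, 122, 2460]); translate([1247, 221, 0]) cube([923, 122, 2045]); }
translate([355, 2999, 0]) cube([4130, 122, 2460]);
translate([355, 343, 0]) cube([122, 2656, 2460]);
translate([4363, 343, 0]) cube([122, 2656, 2460]);


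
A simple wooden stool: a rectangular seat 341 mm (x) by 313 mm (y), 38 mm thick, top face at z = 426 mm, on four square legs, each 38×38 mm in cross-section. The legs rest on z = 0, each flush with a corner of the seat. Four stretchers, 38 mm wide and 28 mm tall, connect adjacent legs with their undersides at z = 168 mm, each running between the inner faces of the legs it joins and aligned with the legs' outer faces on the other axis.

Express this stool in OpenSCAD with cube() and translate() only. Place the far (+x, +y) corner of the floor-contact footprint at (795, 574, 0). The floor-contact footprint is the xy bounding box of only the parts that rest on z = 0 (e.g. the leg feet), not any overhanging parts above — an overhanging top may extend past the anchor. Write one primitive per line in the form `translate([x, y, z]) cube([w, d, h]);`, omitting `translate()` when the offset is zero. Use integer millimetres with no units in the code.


// leg_h = 426 - 38 = 388
// stretcher span = 341 - 2*38 = 265
translate([454, 261, 388]) cube([341, 313, 38]);
translate([454, 261, 0]) cube([38, 38, 388]);
translate([757, 261, 0]) cube([38, 38, 388]);
translate([454, 536, 0]) cube([38, 38, 388]);
translate([757, 536, 0]) cube([38, 38, 388]);
translate([492, 261, 168]) cube([265, 38, 28]);
translate([492, 536, 168]) cube([265, 38, 28]);
translate([454, 299, 168]) cube([38, 237, 28]);
translate([757, 299, 168]) cube([38, 237, 28]);


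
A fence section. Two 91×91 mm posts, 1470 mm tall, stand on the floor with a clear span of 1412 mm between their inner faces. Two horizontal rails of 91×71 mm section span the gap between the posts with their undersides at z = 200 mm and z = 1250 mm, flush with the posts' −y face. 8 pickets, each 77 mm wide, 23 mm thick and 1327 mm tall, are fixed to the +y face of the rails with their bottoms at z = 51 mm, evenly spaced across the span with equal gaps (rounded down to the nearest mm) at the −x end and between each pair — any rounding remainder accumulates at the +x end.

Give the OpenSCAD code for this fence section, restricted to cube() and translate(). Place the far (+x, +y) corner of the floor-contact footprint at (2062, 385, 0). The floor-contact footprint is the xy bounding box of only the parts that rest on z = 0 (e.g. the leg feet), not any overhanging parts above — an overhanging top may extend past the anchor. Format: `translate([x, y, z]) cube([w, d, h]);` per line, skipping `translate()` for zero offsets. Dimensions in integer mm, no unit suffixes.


translate([468, 294, 0]) cube([91, 91, 1470]);
translate([1971, 294, 0]) cube([91, 91, 1470]);
translate([559, 294, 200]) cube([1412, 91, 71]);
translate([559, 294, 1250]) cube([1412, 91, 71]);
translate([647, 385, 51]) cube([77, 23, 1327]);
translate([812, 385, 51]) cube([77, 23, 1327]);
translate([977, 385, 51]) cube([77, 23, 1327]);
translate([1142, 385, 51]) cube([77, 23, 1327]);
translate([1307, 385, 51]) cube([77, 23, 1327]);
translate([1472, 385, 51]) cube([77, 23, 1327]);
translate([1637, 385, 51]) cube([77, 23, 1327]);
translate([1802, 385, 51]) cube([77, 23, 1327]);


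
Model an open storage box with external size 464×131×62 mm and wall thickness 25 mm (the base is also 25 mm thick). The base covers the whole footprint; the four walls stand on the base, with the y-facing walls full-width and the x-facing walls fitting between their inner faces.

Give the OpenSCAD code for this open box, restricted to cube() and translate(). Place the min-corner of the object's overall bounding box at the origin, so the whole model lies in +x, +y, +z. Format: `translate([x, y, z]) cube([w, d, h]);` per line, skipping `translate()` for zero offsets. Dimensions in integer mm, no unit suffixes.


cube([464, 131, 25]);
translate([0, 0, 25]) cube([464, 25, 37]);
translate([0, 106, 25]) cube([464, 25, 37]);
translate([0, 25, 25]) cube([25, 81, 37]);
translate([439, 25, 25]) cube([25, 81, 37]);


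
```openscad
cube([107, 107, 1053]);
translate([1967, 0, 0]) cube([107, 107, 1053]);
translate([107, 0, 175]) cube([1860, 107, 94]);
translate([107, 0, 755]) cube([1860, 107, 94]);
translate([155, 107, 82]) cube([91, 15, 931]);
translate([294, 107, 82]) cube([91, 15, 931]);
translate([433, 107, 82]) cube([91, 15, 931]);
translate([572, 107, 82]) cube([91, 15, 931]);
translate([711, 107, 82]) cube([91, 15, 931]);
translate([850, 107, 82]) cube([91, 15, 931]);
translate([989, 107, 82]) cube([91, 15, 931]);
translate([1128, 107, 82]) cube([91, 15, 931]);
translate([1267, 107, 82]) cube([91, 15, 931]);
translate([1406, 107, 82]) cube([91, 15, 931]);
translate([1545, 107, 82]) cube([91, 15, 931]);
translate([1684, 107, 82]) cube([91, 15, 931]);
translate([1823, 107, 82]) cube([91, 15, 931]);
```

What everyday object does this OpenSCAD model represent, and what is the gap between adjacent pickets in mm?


A fence section. The picket gap is 48 mm.

Two posts, two rails, 13 pickets — a fence section. Span 1860 mm holds 13 pickets of 91 mm with 14 equal gaps: ⌊(1860 − 13·91) / 14⌋ = 48 mm.


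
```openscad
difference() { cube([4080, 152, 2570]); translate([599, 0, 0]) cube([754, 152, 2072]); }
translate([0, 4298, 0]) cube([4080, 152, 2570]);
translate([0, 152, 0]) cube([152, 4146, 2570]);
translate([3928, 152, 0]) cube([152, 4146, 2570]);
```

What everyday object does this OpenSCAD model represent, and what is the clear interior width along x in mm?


A single room. The interior width is 3776 mm.

Four walls enclosing a rectangle with a door in the front wall — a room. Outside width 4080 minus two 152 mm walls gives 3776 mm.


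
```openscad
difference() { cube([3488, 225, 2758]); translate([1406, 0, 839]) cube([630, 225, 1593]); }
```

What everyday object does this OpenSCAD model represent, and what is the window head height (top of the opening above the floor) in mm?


A wall with a window opening. The window head height is 2432 mm.

A wall with a rectangular opening subtracted — a window. Sill at z = 839, opening 1593 mm tall, so the head is at 839 + 1593 = 2432 mm.


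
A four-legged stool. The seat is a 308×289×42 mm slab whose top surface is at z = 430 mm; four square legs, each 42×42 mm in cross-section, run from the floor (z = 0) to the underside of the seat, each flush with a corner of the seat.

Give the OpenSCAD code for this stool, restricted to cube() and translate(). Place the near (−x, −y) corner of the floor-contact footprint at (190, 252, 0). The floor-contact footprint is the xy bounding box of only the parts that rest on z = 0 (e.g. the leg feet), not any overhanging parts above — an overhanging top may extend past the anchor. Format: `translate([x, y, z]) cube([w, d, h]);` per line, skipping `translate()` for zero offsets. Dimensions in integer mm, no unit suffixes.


translate([190, 252, 388]) cube([308, 289, 42]);
translate([190, 252, 0]) cube([42, 42, 388]);
translate([456, 252, 0]) cube([42, 42, 388]);
translate([190, 499, 0]) cube([42, 42, 388]);
translate([456, 499, 0]) cube([42, 42, 388]);


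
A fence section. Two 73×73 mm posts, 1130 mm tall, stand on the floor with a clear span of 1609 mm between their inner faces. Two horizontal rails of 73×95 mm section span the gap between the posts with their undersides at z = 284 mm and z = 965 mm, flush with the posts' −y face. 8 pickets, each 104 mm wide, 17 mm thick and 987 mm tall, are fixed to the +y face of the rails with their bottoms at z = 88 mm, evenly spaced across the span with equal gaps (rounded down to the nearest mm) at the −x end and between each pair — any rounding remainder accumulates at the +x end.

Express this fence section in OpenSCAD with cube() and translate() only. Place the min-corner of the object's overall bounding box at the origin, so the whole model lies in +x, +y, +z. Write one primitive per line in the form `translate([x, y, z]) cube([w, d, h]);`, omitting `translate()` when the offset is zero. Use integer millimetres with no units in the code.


cube([73, 73, 1130]);
translate([1682, 0, 0]) cube([73, 73, 1130]);
translate([73, 0, 284]) cube([1609, 73, 95]);
translate([73, 0, 965]) cube([1609, 73, 95]);
translate([159, 73, 88]) cube([104, 17, 987]);
translate([349, 73, 88]) cube([104, 17, 987]);
translate([539, 73, 88]) cube([104, 17, 987]);
translate([729, 73, 88]) cube([104, 17, 987]);
translate([919, 73, 88]) cube([104, 17, 987]);
translate([1109, 73, 88]) cube([104, 17, 987]);
translate([1299, 73, 88]) cube([104, 17, 987]);
translate([1489, 73, 88]) cube([104, 17, 987]);


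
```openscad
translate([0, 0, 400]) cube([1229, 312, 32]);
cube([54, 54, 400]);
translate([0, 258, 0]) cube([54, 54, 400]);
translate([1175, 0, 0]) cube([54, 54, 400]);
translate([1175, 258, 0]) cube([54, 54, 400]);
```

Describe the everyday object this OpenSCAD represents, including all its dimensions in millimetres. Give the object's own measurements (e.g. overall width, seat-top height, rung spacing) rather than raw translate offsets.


A bench: a 1229×312 mm seat slab, 32 mm thick, top at z = 432 mm, on four 54×54 mm square legs flush with the seat corners and standing on z = 0.


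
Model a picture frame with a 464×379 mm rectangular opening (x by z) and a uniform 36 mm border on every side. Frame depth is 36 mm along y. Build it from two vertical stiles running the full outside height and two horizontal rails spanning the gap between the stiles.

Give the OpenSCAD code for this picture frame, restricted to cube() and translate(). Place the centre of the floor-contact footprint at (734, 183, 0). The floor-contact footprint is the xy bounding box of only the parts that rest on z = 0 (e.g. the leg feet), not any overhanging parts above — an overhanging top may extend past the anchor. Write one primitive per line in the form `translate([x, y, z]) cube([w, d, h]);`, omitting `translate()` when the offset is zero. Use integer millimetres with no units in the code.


translate([466, 165, 0]) cube([36, 36, 451]);
translate([966, 165, 0]) cube([36, 36, 451]);
translate([502, 165, 0]) cube([464, 36, 36]);
translate([502, 165, 415]) cube([464, 36, 36]);


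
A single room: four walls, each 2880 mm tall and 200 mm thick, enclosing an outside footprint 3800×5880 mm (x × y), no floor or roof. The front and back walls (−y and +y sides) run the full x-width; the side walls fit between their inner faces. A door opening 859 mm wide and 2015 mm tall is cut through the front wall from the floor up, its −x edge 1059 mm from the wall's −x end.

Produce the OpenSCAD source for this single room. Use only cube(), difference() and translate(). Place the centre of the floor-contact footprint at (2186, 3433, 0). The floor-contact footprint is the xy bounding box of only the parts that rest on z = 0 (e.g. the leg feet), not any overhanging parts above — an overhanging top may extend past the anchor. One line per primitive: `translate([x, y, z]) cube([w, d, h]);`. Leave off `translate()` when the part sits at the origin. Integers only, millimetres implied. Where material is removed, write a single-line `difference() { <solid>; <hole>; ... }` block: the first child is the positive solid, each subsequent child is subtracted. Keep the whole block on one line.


difference() { translate([286, 493, 0]) cube([3800, 200, 2880]); translate([1345, 493, 0]) cube([859, 200, 2015]); }
translate([286, 6173, 0]) cube([3800, 200, 2880]);
translate([286, 693, 0]) cube([200, 5480, 2880]);
translate([3886, 693, 0]) cube([200, 5480, 2880]);


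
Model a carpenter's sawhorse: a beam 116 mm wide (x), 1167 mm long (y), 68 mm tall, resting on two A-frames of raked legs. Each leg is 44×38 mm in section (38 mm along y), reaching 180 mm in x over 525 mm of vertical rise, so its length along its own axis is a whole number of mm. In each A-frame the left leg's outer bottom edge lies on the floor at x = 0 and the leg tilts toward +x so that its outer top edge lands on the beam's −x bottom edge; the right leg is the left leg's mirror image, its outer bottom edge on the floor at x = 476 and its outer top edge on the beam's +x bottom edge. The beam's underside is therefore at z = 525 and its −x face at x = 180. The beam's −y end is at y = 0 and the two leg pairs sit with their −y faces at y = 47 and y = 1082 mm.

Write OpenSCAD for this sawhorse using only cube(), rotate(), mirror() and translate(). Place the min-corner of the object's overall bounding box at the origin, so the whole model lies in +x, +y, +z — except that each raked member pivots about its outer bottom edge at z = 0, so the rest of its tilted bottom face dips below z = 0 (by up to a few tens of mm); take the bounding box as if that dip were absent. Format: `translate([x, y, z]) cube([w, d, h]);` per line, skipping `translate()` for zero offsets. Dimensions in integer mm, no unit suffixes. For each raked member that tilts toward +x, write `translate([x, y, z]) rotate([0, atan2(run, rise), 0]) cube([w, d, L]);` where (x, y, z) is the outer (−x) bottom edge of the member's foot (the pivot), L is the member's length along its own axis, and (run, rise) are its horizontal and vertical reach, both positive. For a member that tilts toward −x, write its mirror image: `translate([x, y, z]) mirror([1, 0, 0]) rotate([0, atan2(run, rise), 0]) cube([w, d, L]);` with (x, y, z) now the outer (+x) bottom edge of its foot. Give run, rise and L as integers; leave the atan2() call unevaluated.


translate([180, 0, 525]) cube([116, 1167, 68]);
translate([0, 47, 0]) rotate([0, atan2(180, 525), 0]) cube([44, 38, 555]);
translate([476, 47, 0]) mirror([1, 0, 0]) rotate([0, atan2(180, 525), 0]) cube([44, 38, 555]);
translate([0, 1082, 0]) rotate([0, atan2(180, 525), 0]) cube([44, 38, 555]);
translate([476, 1082, 0]) mirror([1, 0, 0]) rotate([0, atan2(180, 525), 0]) cube([44, 38, 555]);


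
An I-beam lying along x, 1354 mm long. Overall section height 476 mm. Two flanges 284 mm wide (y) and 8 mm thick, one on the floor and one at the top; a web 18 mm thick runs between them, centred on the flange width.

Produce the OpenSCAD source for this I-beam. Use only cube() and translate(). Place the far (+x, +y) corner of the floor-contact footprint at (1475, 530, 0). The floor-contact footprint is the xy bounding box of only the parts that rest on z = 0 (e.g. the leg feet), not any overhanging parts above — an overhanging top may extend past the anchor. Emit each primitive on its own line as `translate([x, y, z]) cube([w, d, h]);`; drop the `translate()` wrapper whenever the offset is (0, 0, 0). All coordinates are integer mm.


translate([121, 246, 0]) cube([1354, 284, 8]);
translate([121, 379, 8]) cube([1354, 18, 460]);
translate([121, 246, 468]) cube([1354, 284, 8]);


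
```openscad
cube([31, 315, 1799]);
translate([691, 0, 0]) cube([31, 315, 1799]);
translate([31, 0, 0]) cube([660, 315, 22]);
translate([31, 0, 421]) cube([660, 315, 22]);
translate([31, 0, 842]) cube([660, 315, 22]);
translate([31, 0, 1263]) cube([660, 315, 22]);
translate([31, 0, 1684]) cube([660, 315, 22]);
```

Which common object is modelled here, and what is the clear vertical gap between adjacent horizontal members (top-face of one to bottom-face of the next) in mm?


A bookshelf. The clear shelf gap is 399 mm.

Two tall side panels with 5 horizontal boards between them — a bookshelf. The first two shelf undersides are at z = 0 and z = 421; with shelf thickness 22, the clear gap is 421 − 0 − 22 = 399 mm.


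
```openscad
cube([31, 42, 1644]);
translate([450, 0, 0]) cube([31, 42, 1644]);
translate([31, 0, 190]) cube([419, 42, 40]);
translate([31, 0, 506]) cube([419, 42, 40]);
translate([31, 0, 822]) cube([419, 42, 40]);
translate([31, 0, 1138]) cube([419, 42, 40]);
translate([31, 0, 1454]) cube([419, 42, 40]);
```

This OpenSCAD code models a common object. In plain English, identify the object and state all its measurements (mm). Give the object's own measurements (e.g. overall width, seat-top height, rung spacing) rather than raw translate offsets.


A straight ladder. Two 31×42 mm vertical rails, 1644 mm tall, stand 481 mm apart (outside-to-outside) with their front faces coplanar on the −y side. 5 rungs, each 42 mm deep and 40 mm tall, span between the inner faces of the rails, front faces flush with the rails. The lowest rung's underside is at z = 190 mm and rungs are spaced 316 mm apart (underside to underside).


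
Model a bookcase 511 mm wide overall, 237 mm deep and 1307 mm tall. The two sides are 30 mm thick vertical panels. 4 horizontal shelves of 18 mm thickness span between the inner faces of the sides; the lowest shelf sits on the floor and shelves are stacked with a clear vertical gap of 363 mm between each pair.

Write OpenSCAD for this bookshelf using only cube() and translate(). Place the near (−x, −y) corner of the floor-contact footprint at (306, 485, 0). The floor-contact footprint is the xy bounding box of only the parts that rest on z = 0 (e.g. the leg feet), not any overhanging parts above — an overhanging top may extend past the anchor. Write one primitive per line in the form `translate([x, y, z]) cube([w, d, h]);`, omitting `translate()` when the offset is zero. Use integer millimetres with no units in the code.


translate([306, 485, 0]) cube([30, 237, 1307]);
translate([787, 485, 0]) cube([30, 237, 1307]);
translate([336, 485, 0]) cube([451, 237, 18]);
translate([336, 485, 381]) cube([451, 237, 18]);
translate([336, 485, 762]) cube([451, 237, 18]);
translate([336, 485, 1143]) cube([451, 237, 18]);


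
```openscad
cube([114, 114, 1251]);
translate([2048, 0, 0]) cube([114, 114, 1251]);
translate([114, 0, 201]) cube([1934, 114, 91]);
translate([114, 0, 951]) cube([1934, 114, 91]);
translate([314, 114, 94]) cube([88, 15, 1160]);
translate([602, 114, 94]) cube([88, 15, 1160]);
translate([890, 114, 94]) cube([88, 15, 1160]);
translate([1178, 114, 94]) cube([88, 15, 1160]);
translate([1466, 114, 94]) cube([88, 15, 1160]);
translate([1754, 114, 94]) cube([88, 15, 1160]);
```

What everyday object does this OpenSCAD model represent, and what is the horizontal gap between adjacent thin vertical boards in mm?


A fence section. The picket gap is 200 mm.

Two posts, two rails, 6 pickets — a fence section. Span 1934 mm holds 6 pickets of 88 mm with 7 equal gaps: ⌊(1934 − 6·88) / 7⌋ = 200 mm.


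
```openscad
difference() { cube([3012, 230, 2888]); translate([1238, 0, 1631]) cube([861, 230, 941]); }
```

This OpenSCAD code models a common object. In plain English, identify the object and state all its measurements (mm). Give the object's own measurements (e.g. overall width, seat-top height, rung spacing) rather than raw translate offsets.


A wall 3012 mm long (x), 230 mm thick (y), 2888 mm tall, with a rectangular window opening cut through it. The opening is 861 mm wide and 941 mm tall; its sill is at z = 1631 mm and its near (−x) edge is 1238 mm from the wall's −x end. The opening passes through the full wall thickness.


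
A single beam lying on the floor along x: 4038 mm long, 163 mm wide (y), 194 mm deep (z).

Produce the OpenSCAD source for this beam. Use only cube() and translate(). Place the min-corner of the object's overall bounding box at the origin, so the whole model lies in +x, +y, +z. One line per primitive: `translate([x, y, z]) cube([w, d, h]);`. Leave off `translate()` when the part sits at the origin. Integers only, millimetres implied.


cube([4038, 163, 194]);


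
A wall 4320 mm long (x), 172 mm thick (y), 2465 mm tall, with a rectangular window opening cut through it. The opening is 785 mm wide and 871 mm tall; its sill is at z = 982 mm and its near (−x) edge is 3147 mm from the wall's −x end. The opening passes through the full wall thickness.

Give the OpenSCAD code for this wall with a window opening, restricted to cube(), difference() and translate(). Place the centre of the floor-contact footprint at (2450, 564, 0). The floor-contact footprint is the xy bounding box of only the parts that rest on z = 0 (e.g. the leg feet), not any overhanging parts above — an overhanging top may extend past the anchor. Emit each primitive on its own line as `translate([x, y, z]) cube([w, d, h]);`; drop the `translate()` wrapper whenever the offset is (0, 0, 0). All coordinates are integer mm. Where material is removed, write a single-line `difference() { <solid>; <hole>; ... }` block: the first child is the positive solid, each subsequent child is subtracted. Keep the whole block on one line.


difference() { translate([290, 478, 0]) cube([4320, 172, 2465]); translate([3437, 478, 982]) cube([785, 172, 871]); }


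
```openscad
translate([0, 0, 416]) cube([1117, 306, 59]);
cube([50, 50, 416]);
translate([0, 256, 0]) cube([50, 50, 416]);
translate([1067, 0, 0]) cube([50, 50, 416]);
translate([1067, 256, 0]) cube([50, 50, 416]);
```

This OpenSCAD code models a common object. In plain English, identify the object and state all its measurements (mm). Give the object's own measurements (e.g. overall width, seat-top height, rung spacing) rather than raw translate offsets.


A long wooden bench with a 1117 mm (x) × 306 mm (y) seat, 59 mm thick, its top surface 475 mm above the floor. Four 50 mm square legs at the seat corners, flush with the edges, run from z = 0 to the seat underside.


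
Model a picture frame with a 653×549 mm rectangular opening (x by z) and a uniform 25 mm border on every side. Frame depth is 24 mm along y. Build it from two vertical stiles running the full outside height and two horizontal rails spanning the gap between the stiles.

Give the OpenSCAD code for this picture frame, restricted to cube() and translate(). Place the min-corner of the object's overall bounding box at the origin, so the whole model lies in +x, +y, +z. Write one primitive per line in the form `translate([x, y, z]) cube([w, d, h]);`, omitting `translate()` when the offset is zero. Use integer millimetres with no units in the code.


cube([25, 24, 599]);
translate([678, 0, 0]) cube([25, 24, 599]);
translate([25, 0, 0]) cube([653, 24, 25]);
translate([25, 0, 574]) cube([653, 24, 25]);


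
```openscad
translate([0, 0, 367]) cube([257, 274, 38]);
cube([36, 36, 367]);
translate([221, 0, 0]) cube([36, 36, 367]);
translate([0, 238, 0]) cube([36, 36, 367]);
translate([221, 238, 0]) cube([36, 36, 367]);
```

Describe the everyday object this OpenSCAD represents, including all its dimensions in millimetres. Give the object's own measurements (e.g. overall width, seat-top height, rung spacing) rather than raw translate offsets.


A simple wooden stool: a rectangular seat 257 mm (x) by 274 mm (y), 38 mm thick, top face at z = 405 mm, on four square legs, each 36×36 mm in cross-section. The legs rest on z = 0, each flush with a corner of the seat.


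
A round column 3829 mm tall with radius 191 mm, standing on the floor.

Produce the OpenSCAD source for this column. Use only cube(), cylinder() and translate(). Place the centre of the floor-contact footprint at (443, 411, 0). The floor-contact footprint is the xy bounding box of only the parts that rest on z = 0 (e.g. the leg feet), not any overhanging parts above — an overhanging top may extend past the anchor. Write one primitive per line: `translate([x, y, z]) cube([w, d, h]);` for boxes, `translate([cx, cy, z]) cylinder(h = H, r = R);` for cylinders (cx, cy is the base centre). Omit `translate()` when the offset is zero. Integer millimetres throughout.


translate([443, 411, 0]) cylinder(h = 3829, r = 191);


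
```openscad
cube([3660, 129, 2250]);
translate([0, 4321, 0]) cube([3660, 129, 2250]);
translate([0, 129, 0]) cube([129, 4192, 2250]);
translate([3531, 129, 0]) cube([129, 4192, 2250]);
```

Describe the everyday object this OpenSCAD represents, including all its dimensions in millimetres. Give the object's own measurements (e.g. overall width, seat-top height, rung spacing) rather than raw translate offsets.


The wall frame of a small rectangular building: four walls, each 2250 mm tall and 129 mm thick, enclosing a footprint 3660 mm (x) by 4450 mm (y) outside-to-outside, with no floor or roof. The front and back walls (the −y and +y sides) span the full width; the two side walls fit between them.


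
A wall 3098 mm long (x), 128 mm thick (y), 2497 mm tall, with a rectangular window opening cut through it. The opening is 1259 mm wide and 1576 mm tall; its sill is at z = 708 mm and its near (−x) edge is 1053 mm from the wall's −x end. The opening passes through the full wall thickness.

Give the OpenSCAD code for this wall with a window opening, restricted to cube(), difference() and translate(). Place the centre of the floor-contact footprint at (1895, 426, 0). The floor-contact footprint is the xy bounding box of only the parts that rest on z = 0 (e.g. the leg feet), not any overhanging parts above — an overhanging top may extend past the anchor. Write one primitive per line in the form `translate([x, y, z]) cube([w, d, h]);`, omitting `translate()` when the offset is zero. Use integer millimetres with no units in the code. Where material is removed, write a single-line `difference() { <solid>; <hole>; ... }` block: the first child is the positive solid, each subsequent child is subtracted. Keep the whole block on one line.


difference() { translate([346, 362, 0]) cube([3098, 128, 2497]); translate([1399, 362, 708]) cube([1259, 128, 1576]); }


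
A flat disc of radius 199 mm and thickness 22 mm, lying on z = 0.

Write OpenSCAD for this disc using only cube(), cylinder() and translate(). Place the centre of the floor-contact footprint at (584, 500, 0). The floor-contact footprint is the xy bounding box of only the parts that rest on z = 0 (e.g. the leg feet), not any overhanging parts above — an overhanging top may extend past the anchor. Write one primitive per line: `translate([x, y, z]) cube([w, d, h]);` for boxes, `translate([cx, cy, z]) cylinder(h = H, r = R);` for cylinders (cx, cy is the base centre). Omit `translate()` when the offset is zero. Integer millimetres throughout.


translate([584, 500, 0]) cylinder(h = 22, r = 199);


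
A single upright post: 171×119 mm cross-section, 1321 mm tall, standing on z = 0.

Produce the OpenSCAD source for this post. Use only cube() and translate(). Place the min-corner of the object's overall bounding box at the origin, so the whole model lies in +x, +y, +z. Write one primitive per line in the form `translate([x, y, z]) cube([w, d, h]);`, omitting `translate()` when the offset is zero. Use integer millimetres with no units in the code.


cube([171, 119, 1321]);


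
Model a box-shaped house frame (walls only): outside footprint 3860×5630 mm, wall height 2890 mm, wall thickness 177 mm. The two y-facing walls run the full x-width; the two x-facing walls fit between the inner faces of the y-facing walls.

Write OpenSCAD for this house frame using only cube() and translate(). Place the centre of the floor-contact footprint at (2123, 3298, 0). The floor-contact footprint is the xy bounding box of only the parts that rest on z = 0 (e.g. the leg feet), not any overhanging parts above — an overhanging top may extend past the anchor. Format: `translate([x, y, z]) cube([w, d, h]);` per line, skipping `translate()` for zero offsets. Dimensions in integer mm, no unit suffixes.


translate([193, 483, 0]) cube([3860, 177, 2890]);
translate([193, 5936, 0]) cube([3860, 177, 2890]);
translate([193, 660, 0]) cube([177, 5276, 2890]);
translate([3876, 660, 0]) cube([177, 5276, 2890]);


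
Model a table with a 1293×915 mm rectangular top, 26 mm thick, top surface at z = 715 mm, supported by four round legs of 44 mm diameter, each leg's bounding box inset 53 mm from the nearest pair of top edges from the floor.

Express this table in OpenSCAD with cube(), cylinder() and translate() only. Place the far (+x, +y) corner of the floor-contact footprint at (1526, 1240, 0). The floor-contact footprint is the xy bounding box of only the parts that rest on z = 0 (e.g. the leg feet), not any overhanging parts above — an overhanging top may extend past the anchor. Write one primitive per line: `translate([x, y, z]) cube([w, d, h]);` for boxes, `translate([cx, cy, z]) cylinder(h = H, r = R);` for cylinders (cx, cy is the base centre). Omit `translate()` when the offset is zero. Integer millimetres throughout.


translate([286, 378, 689]) cube([1293, 915, 26]);
translate([361, 453, 0]) cylinder(h = 689, r = 22);
translate([1504, 453, 0]) cylinder(h = 689, r = 22);
translate([361, 1218, 0]) cylinder(h = 689, r = 22);
translate([1504, 1218, 0]) cylinder(h = 689, r = 22);


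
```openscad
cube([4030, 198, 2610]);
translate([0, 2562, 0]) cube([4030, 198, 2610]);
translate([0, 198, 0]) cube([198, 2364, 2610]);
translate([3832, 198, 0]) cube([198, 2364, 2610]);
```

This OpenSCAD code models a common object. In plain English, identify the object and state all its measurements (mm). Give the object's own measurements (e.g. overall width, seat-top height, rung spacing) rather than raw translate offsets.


The wall frame of a small rectangular building: four walls, each 2610 mm tall and 198 mm thick, enclosing a footprint 4030 mm (x) by 2760 mm (y) outside-to-outside, with no floor or roof. The front and back walls (the −y and +y sides) span the full width; the two side walls fit between them.


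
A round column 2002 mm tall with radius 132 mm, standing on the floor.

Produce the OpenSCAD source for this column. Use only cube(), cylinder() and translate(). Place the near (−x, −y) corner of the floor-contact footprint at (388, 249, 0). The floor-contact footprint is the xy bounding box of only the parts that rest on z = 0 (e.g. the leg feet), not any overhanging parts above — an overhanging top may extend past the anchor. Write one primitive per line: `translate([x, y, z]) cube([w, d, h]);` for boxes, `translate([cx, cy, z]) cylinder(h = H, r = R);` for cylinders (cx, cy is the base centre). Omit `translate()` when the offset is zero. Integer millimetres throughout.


translate([520, 381, 0]) cylinder(h = 2002, r = 132);


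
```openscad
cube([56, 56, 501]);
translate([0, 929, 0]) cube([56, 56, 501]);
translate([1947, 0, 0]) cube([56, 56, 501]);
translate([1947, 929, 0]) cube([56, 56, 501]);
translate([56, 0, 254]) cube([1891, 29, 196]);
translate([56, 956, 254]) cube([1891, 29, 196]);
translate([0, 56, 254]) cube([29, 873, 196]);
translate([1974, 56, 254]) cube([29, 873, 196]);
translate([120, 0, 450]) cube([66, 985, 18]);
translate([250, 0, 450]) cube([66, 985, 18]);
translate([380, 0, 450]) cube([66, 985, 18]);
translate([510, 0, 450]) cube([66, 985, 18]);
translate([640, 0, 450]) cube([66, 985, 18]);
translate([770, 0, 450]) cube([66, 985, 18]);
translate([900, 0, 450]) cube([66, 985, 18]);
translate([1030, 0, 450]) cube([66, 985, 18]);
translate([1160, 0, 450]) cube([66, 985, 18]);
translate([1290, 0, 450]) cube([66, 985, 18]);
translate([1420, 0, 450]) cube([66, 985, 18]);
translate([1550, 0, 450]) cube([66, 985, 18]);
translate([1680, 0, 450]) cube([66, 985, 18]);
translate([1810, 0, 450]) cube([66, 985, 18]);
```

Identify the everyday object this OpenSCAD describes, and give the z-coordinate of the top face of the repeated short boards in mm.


A bed frame. The slat-top height is 468 mm.

Four posts, four rails, and a row of slats — a bed frame. Slats sit on the rails at z = 254 + 196 = 450; with slat thickness 18, the top is 468 mm.


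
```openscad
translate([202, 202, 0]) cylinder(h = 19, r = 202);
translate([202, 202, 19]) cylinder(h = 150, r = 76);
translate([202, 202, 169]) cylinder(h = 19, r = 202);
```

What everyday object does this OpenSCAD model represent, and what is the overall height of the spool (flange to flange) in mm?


A spool. The overall height is 188 mm.

Three coaxial cylinders, large–small–large — a spool. Two 19 mm flanges and a 150 mm core give 19 + 150 + 19 = 188 mm.


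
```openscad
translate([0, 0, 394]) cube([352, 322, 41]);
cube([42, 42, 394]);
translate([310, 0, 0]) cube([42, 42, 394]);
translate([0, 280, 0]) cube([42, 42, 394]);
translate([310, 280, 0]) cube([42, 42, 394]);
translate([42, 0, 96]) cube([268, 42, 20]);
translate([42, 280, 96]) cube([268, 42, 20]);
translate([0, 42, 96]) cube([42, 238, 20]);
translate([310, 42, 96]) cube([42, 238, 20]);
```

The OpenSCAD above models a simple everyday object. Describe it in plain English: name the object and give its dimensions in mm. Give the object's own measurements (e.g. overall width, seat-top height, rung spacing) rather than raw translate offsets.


A four-legged stool. The seat is a 352×322×41 mm slab whose top surface is at z = 435 mm; four square legs, each 42×42 mm in cross-section, run from the floor (z = 0) to the underside of the seat, each flush with a corner of the seat. Four stretchers, 42 mm wide and 20 mm tall, connect adjacent legs with their undersides at z = 96 mm, each running between the inner faces of the legs it joins and aligned with the legs' outer faces on the other axis.


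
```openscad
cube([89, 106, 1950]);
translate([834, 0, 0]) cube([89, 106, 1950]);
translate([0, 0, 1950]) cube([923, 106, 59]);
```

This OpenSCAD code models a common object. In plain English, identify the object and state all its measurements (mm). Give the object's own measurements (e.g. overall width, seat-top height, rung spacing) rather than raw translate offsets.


A door frame. The clear opening is 745 mm wide and 1950 mm high. Two 89 mm wide jambs, 106 mm deep, stand either side of the opening from the floor to the top of the opening. A 59 mm thick head sits across the top of both jambs, spanning the full outside width of the frame.


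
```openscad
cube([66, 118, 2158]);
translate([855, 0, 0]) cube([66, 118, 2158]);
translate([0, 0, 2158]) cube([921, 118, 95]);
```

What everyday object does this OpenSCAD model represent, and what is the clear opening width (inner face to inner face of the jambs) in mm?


A door frame. The clear opening width is 789 mm.

Two 2158 mm tall posts with a header on top — a door frame. The left jamb is 66 mm wide at x = 0; the right jamb starts at x = 855. The clear opening is 855 − 66 = 789 mm.


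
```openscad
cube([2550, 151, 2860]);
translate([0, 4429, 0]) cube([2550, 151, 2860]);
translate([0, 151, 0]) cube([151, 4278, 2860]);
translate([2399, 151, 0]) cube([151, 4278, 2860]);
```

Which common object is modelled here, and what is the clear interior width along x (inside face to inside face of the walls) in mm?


A house (or room) frame. The interior width is 2248 mm.

Four 2860 mm walls enclosing a rectangle with no floor or roof — a room or house frame. Outside width is 2550 mm and wall thickness is 151 mm, so the interior width is 2550 − 2 × 151 = 2248 mm.


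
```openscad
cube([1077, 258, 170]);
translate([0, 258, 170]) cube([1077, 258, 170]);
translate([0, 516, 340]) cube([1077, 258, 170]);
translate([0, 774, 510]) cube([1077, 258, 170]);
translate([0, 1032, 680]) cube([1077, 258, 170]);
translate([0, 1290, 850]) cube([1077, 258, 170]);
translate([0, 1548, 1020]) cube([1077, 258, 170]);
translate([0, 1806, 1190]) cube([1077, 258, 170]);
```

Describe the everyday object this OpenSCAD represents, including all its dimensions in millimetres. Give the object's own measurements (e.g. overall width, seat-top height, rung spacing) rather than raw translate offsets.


A straight staircase of 8 solid steps. Each step is 1077 mm wide (x), 258 mm deep (y, the going) and 170 mm tall (the rise). The first step rests on the floor; each subsequent step sits one going further in +y and one rise higher in +z, directly behind and above the previous step with no overlap.


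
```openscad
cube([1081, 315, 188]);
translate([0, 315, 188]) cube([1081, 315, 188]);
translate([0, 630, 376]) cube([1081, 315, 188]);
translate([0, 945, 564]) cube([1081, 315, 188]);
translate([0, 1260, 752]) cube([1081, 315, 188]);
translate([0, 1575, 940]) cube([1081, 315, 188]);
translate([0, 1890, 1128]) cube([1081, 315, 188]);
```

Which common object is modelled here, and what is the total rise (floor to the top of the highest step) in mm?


A staircase. The total rise is 1316 mm.

7 identical blocks, each offset up and back from the previous — a staircase. Each step is 188 mm tall and there are 7 of them, so the total rise is 7 × 188 = 1316 mm.


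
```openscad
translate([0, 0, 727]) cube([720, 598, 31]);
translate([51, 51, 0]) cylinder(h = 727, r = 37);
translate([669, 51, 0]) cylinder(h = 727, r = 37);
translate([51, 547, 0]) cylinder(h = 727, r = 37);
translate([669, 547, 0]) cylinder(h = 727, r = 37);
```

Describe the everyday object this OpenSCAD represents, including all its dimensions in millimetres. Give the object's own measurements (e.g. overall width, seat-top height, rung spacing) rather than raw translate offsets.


A table: top 720 mm (x) × 598 mm (y), 31 mm thick, upper face at z = 758 mm, on four round legs of 74 mm diameter, each leg's bounding box inset 14 mm from the nearest pair of top edges from z = 0 to the bottom of the top.


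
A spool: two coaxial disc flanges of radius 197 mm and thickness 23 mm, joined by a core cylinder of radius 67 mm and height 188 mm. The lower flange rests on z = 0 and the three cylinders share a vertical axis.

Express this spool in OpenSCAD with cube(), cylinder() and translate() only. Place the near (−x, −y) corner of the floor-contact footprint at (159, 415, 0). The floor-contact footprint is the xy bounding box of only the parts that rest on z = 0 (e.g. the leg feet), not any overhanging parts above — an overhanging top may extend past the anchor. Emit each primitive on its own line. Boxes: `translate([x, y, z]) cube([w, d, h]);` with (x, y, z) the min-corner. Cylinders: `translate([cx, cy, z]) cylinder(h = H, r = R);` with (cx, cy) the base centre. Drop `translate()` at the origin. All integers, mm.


translate([356, 612, 0]) cylinder(h = 23, r = 197);
translate([356, 612, 23]) cylinder(h = 188, r = 67);
translate([356, 612, 211]) cylinder(h = 23, r = 197);


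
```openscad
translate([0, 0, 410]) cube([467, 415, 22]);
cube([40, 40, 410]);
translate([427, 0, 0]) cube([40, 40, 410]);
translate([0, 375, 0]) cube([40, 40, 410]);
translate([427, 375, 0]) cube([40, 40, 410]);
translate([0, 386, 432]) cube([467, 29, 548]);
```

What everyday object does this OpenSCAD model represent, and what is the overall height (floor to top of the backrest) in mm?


A chair. The overall height is 980 mm.

A slab on four corner posts with a tall panel at the back — a chair. The seat slab sits at z = 410 with thickness 22, and the 548 mm backrest starts at the seat top, so the overall height is 410 + 22 + 548 = 980 mm.


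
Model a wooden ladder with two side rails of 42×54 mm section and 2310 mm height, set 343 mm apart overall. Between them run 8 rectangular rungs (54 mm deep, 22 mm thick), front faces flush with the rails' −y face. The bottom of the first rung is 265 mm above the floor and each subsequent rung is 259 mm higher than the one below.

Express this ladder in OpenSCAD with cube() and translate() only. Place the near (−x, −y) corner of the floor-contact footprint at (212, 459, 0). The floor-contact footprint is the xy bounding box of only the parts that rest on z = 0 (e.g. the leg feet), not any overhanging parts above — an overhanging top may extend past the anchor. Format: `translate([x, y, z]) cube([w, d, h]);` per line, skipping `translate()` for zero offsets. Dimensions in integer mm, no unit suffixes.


translate([212, 459, 0]) cube([42, 54, 2310]);
translate([513, 459, 0]) cube([42, 54, 2310]);
translate([254, 459, 265]) cube([259, 54, 22]);
translate([254, 459, 524]) cube([259, 54, 22]);
translate([254, 459, 783]) cube([259, 54, 22]);
translate([254, 459, 1042]) cube([259, 54, 22]);
translate([254, 459, 1301]) cube([259, 54, 22]);
translate([254, 459, 1560]) cube([259, 54, 22]);
translate([254, 459, 1819]) cube([259, 54, 22]);
translate([254, 459, 2078]) cube([259, 54, 22]);
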